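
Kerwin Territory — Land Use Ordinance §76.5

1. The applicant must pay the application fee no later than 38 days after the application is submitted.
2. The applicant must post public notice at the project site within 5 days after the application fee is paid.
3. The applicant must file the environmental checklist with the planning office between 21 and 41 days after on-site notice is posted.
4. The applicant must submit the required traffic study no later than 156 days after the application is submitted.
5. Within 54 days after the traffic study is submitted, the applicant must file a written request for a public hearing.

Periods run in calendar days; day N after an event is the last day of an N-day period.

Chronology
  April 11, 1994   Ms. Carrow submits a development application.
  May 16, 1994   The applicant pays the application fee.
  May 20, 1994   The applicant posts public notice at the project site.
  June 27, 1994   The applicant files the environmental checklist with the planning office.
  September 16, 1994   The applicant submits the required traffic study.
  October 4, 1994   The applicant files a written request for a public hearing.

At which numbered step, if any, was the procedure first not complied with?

Step 1: 38 days after April 11, 1994 (when the application is submitted) is May 19, 1994; completed May 16, 1994, before the deadline.
Step 2: 5 days after May 16, 1994 (when the application fee is paid) is May 21, 1994; completed May 20, 1994, before the deadline.
Step 3: the window is 21–41 days after May 20, 1994 (when on-site notice is posted), so June 10, 1994 through June 30, 1994; done June 27, 1994 — within the window.
Step 4: 156 days after April 11, 1994 (when the application is submitted) is September 14, 1994; not done until September 16, 1994, 2 days after the deadline.
No need to go further; step 4 was not satisfied.

Step 4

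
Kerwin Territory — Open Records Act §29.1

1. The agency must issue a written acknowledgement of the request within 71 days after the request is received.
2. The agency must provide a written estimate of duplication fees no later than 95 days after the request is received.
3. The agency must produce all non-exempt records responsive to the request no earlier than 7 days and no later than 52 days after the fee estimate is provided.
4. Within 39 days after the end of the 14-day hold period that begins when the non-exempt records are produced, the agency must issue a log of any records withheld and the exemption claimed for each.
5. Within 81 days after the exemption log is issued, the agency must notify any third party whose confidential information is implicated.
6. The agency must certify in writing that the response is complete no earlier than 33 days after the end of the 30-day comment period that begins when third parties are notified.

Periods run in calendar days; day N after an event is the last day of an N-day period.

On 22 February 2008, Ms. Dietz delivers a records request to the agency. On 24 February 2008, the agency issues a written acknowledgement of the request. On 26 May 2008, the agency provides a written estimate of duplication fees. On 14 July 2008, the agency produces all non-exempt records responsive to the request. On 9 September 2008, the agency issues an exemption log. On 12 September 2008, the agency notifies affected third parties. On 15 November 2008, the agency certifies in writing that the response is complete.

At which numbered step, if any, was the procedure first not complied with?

Step 4

(1) due by 22 February 2008 + 71 days = 3 May 2008; completed 24 February 2008, before the deadline.
(2) due by 22 February 2008 + 95 days = 27 May 2008; done 26 May 2008 — timely.
(3) the permitted window runs from 26 May 2008 + 7 = 2 June 2008 to 26 May 2008 + 52 = 17 July 2008; 14 July 2008 falls inside that range.
(4) due by 28 July 2008 + 39 days = 5 September 2008; done 9 September 2008 — 4 days late.
The analysis stops there.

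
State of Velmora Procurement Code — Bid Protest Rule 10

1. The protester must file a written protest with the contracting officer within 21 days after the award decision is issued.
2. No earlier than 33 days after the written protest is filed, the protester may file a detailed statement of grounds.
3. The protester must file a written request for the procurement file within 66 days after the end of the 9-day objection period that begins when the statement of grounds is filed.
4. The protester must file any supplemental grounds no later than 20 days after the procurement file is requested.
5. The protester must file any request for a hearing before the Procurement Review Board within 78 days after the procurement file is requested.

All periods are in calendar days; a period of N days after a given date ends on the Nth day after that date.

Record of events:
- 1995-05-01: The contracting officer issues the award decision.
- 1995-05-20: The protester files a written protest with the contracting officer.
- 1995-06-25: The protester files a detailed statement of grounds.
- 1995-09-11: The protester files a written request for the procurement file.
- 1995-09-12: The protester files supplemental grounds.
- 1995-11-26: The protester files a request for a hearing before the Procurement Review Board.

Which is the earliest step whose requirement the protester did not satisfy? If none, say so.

Step 1 — counting 21 days from 1995-05-01 (when the award decision is issued) gives a deadline of 1995-05-22; 1995-05-20 is within that limit.
Step 2 — must wait 33 days from 1995-05-20 (when the written protest is filed), so not before 1995-06-22; 1995-06-25 is on or after that date.
Step 3 — counting 66 days from 1995-07-04 (end of the 9-day objection period, which began when the statement of grounds is filed on 1995-06-25) gives a deadline of 1995-09-08; done 1995-09-11 — 3 days late.

Step 3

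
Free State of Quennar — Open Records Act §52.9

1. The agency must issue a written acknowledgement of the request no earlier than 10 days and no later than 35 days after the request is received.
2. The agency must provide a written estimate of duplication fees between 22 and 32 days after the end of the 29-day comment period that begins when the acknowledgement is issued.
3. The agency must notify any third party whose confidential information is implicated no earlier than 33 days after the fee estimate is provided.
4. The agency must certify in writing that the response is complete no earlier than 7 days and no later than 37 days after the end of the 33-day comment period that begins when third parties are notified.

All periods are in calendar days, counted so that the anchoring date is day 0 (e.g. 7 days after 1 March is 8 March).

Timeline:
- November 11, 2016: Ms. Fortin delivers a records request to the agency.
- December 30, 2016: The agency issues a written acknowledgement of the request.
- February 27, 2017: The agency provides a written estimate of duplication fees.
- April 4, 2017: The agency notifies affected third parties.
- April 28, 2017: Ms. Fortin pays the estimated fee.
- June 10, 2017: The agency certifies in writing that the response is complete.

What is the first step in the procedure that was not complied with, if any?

(1) the permitted window runs from November 11, 2016 + 10 = November 21, 2016 to November 11, 2016 + 35 = December 16, 2016; done December 30, 2016 — 14 days after the window closed.

Step 1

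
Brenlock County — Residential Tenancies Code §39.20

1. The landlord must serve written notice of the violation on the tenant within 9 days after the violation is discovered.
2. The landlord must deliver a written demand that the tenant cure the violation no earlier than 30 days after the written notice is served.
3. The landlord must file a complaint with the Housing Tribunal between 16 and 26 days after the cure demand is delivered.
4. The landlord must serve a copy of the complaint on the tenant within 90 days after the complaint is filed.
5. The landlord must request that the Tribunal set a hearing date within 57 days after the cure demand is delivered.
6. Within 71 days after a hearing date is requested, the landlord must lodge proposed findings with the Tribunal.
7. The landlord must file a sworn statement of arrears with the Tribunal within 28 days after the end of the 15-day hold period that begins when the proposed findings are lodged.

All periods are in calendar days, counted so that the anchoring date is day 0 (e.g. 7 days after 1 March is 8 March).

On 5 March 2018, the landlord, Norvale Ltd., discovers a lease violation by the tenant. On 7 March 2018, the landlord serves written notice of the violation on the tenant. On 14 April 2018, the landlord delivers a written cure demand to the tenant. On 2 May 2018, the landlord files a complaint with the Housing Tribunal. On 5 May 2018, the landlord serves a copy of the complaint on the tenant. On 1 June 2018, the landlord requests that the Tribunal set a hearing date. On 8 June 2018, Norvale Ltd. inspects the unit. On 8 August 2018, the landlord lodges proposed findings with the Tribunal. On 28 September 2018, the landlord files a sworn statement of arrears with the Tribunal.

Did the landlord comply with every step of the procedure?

No

Step 1 — counting 9 days from 5 March 2018 (when the violation is discovered) gives a deadline of 14 March 2018; completed 7 March 2018, before the deadline.
Step 2 — must wait 30 days from 7 March 2018 (when the written notice is served), so not before 6 April 2018; done 14 April 2018, after the minimum wait.
Step 3 — 16 and 26 days from 14 April 2018 (when the cure demand is delivered) are 30 April 2018 and 10 May 2018 respectively; done 2 May 2018 — within the window.
Step 4 — counting 90 days from 2 May 2018 (when the complaint is filed) gives a deadline of 31 July 2018; completed 5 May 2018, before the deadline.
Step 5 — counting 57 days from 14 April 2018 (when the cure demand is delivered) gives a deadline of 10 June 2018; completed 1 June 2018, before the deadline.
Step 6 — counting 71 days from 1 June 2018 (when a hearing date is requested) gives a deadline of 11 August 2018; completed 8 August 2018, before the deadline.
Step 7 — counting 28 days from 23 August 2018 (end of the 15-day hold period, which began when the proposed findings are lodged on 8 August 2018) gives a deadline of 20 September 2018; done 28 September 2018 — 8 days late.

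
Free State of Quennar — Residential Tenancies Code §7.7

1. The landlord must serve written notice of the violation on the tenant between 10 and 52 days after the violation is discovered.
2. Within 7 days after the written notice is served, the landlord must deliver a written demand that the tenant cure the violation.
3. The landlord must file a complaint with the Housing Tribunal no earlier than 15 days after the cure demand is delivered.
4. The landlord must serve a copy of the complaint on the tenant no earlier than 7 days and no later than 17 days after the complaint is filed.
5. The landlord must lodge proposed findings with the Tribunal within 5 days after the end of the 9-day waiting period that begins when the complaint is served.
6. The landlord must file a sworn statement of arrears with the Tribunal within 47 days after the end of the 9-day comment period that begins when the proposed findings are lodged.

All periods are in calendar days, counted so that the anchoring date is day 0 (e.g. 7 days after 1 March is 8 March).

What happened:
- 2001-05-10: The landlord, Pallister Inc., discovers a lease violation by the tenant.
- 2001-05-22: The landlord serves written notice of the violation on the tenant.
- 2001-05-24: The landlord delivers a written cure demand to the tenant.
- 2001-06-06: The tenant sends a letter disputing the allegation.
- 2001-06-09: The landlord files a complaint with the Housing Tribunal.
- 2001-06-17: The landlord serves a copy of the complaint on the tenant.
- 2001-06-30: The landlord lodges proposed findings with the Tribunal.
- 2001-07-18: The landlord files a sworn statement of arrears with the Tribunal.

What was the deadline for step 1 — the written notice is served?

Step 1 runs from 2001-05-10, when the violation is discovered. The window is 10–52 days after 2001-05-10; it closes on 2001-07-01.

2001-07-01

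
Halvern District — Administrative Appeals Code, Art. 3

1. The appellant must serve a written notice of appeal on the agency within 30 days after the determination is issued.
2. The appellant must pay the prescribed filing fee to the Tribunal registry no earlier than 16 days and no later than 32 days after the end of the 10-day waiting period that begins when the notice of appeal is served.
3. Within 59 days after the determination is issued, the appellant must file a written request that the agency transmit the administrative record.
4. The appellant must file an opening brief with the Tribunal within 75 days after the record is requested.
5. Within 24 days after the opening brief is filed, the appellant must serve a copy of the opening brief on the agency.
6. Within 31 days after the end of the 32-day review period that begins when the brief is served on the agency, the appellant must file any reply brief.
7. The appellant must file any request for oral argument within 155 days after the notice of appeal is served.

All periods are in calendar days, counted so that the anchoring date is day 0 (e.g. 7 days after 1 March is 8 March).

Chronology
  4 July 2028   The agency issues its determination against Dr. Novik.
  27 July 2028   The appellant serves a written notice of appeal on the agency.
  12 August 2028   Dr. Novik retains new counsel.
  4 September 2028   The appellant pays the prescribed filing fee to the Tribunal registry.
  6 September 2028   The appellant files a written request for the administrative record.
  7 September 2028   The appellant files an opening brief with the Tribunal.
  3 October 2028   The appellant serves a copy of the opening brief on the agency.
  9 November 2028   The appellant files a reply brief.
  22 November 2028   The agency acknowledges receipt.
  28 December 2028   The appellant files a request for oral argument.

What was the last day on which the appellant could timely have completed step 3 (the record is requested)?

Step 3 runs from 4 July 2028, when the determination is issued. 59 days after 4 July 2028 is 1 September 2028.

1 September 2028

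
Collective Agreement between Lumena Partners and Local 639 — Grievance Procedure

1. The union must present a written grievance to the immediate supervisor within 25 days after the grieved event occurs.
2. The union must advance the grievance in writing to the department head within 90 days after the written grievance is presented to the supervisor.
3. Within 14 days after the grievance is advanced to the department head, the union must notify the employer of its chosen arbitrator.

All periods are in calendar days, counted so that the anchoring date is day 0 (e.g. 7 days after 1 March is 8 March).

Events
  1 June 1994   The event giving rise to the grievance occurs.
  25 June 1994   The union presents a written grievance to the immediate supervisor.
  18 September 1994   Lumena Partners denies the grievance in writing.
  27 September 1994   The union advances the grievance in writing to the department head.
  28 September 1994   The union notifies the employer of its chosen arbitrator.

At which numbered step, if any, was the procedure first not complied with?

Step 2

(1) due by 1 June 1994 + 25 days = 26 June 1994; done 25 June 1994 — timely.
(2) due by 25 June 1994 + 90 days = 23 September 1994; not done until 27 September 1994, 4 days after the deadline.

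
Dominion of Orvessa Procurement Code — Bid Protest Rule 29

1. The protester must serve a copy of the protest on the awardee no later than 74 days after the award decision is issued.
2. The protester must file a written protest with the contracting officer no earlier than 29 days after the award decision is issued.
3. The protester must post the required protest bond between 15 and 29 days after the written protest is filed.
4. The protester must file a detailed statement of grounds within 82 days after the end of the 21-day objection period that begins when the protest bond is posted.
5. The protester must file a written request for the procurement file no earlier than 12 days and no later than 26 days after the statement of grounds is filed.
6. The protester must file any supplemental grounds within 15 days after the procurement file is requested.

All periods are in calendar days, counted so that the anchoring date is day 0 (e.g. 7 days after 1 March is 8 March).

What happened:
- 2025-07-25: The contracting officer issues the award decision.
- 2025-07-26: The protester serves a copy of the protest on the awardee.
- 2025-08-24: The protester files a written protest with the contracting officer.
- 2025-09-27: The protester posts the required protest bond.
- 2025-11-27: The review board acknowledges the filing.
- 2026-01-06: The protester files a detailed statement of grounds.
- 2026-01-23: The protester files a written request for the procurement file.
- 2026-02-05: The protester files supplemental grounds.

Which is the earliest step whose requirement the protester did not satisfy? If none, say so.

(1) due by 2025-07-25 + 74 days = 2025-10-07; completed 2025-07-26, before the deadline.
(2) permitted from 2025-07-25 + 29 days = 2025-08-23 onward; 2025-08-24 is on or after that date.
(3) the permitted window runs from 2025-08-24 + 15 = 2025-09-08 to 2025-08-24 + 29 = 2025-09-22; 2025-09-27 is 5 days past the end of the window.

Step 3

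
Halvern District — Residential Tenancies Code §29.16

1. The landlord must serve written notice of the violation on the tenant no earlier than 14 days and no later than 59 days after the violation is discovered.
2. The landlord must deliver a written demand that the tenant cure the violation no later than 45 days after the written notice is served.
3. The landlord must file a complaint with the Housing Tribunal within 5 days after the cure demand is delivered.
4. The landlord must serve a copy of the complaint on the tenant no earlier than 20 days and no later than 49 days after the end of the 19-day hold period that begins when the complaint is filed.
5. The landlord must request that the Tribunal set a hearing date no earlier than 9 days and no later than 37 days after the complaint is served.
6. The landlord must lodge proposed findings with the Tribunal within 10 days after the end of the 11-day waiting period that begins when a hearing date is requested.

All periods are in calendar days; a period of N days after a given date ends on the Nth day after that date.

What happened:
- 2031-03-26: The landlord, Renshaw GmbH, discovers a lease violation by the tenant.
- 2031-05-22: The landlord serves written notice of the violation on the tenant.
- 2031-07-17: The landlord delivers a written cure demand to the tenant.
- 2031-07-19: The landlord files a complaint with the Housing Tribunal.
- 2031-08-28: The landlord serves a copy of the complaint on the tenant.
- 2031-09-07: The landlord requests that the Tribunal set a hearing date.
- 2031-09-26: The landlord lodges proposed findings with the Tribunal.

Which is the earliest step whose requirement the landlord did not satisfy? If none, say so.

Step 2

Step 1: the window is 14–59 days after 2031-03-26 (when the violation is discovered), so 2031-04-09 through 2031-05-24; done 2031-05-22 — within the window.
Step 2: 45 days after 2031-05-22 (when the written notice is served) is 2031-07-06; not done until 2031-07-17, 11 days after the deadline.
The procedure was therefore not followed at step 2.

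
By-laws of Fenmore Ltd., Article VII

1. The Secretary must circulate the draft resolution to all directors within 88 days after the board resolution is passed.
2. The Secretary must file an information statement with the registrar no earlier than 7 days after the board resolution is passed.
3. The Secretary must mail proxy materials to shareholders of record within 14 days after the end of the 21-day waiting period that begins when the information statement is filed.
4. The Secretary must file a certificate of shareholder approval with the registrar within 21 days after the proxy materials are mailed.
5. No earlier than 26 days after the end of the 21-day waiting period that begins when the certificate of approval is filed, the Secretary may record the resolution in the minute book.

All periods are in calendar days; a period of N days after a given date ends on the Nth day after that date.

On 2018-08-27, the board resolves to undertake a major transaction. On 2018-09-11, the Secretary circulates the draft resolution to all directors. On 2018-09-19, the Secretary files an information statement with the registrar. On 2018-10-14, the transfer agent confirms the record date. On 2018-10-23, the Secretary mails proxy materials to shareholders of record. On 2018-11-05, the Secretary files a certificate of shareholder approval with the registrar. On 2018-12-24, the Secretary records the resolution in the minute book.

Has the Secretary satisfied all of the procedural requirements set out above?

Step 1 — counting 88 days from 2018-08-27 (when the board resolution is passed) gives a deadline of 2018-11-23; 2018-09-11 is within that limit.
Step 2 — must wait 7 days from 2018-08-27 (when the board resolution is passed), so not before 2018-09-03; done 2018-09-19, after the minimum wait.
Step 3 — counting 14 days from 2018-10-10 (end of the 21-day waiting period, which began when the information statement is filed on 2018-09-19) gives a deadline of 2018-10-24; 2018-10-23 is within that limit.
Step 4 — counting 21 days from 2018-10-23 (when the proxy materials are mailed) gives a deadline of 2018-11-13; completed 2018-11-05, before the deadline.
Step 5 — must wait 26 days from 2018-11-26 (end of the 21-day waiting period, which began when the certificate of approval is filed on 2018-11-05), so not before 2018-12-22; done 2018-12-24, after the minimum wait.

Yes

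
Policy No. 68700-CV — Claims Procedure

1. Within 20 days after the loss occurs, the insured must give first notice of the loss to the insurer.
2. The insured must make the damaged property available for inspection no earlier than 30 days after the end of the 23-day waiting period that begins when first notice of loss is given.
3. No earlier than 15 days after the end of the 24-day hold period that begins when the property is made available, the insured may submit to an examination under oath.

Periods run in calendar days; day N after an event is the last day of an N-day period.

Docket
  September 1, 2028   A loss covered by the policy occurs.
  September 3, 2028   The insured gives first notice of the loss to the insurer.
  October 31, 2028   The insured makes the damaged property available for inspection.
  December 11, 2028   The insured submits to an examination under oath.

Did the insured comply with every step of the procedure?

Yes

Step 1 — counting 20 days from September 1, 2028 (when the loss occurs) gives a deadline of September 21, 2028; September 3, 2028 is within that limit.
Step 2 — must wait 30 days from September 26, 2028 (end of the 23-day waiting period, which began when first notice of loss is given on September 3, 2028), so not before October 26, 2028; October 31, 2028 is on or after that date.
Step 3 — must wait 15 days from November 24, 2028 (end of the 24-day hold period, which began when the property is made available on October 31, 2028), so not before December 9, 2028; done December 11, 2028 — permitted.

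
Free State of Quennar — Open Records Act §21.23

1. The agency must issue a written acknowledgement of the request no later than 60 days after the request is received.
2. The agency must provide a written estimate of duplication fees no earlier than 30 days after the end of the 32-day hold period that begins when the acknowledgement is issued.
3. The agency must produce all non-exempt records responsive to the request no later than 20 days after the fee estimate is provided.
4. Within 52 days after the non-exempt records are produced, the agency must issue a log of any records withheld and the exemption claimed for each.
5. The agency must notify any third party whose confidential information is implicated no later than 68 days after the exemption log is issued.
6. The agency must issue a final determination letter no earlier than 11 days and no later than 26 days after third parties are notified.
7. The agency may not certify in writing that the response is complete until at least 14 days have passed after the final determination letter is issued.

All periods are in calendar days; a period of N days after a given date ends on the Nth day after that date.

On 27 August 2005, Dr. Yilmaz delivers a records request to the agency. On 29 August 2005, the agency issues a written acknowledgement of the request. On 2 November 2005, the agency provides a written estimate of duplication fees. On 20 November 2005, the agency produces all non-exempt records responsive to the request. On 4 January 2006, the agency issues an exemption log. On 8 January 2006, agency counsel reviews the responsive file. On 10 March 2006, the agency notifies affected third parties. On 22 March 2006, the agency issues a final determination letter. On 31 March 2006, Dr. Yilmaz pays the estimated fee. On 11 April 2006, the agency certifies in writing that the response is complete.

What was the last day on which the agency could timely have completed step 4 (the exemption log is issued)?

Step 4 runs from 20 November 2005, when the non-exempt records are produced. 52 days after 20 November 2005 is 11 January 2006.

11 January 2006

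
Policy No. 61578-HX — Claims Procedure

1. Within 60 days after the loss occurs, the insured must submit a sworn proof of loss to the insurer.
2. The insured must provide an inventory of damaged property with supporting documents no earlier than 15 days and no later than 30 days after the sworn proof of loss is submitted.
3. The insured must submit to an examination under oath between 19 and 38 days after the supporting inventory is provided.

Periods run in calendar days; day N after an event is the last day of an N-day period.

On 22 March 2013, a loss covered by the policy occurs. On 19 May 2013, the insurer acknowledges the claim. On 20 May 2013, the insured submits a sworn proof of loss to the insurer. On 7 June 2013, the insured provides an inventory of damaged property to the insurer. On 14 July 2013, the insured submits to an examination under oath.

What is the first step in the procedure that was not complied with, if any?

(1) due by 22 March 2013 + 60 days = 21 May 2013; done 20 May 2013 — timely.
(2) the permitted window runs from 20 May 2013 + 15 = 4 June 2013 to 20 May 2013 + 30 = 19 June 2013; done 7 June 2013, which is between those dates.
(3) the permitted window runs from 7 June 2013 + 19 = 26 June 2013 to 7 June 2013 + 38 = 15 July 2013; 14 July 2013 falls inside that range.

None — every step was satisfied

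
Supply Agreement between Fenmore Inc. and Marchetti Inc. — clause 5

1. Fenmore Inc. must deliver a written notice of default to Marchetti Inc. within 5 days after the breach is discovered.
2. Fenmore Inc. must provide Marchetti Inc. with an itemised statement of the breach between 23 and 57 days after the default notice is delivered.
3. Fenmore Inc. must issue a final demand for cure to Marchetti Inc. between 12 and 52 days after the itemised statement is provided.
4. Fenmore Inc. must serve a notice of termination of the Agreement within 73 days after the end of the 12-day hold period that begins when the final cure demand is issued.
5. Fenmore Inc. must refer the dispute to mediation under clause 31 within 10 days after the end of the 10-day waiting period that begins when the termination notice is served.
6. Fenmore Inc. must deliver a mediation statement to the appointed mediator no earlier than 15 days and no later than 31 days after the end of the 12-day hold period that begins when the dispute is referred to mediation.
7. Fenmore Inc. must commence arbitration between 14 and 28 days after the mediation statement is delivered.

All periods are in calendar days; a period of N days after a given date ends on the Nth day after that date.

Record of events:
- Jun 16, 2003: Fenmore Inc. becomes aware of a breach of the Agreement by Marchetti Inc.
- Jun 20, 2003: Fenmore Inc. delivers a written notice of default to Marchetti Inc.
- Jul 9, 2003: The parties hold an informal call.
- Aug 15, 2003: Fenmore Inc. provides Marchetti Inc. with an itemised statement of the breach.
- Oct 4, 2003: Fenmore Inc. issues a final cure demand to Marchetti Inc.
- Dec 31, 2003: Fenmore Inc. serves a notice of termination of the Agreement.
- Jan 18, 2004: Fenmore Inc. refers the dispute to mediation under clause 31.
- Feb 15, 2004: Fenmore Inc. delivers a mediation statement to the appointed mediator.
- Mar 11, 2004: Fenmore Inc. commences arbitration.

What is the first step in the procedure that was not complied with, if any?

Step 4

Step 1 — counting 5 days from Jun 16, 2003 (when the breach is discovered) gives a deadline of Jun 21, 2003; Jun 20, 2003 is within that limit.
Step 2 — 23 and 57 days from Jun 20, 2003 (when the default notice is delivered) are Jul 13, 2003 and Aug 16, 2003 respectively; Aug 15, 2003 falls inside that range.
Step 3 — 12 and 52 days from Aug 15, 2003 (when the itemised statement is provided) are Aug 27, 2003 and Oct 6, 2003 respectively; Oct 4, 2003 falls inside that range.
Step 4 — counting 73 days from Oct 16, 2003 (end of the 12-day hold period, which began when the final cure demand is issued on Oct 4, 2003) gives a deadline of Dec 28, 2003; done Dec 31, 2003 — 3 days late.
The procedure was therefore not followed at step 4.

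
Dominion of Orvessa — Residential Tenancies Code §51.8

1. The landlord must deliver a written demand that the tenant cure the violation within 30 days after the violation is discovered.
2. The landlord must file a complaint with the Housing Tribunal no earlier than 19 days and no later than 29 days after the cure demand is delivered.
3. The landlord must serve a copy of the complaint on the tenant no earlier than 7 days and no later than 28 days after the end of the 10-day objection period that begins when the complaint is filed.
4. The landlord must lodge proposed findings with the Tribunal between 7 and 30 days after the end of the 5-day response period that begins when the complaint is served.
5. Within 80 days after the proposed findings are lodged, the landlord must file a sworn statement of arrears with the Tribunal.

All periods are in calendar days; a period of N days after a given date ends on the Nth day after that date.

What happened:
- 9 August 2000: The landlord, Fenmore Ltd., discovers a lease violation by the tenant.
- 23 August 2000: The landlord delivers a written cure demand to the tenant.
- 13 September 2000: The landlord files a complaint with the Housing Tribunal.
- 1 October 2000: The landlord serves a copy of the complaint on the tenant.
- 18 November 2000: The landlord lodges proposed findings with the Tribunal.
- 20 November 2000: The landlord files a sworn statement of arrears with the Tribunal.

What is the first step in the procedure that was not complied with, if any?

Step 1: 30 days after 9 August 2000 (when the violation is discovered) is 8 September 2000; completed 23 August 2000, before the deadline.
Step 2: the window is 19–29 days after 23 August 2000 (when the cure demand is delivered), so 11 September 2000 through 21 September 2000; done 13 September 2000 — within the window.
Step 3: the window is 7–28 days after 23 September 2000 (end of the 10-day objection period, which began when the complaint is filed on 13 September 2000), so 30 September 2000 through 21 October 2000; 1 October 2000 falls inside that range.
Step 4: the window is 7–30 days after 6 October 2000 (end of the 5-day response period, which began when the complaint is served on 1 October 2000), so 13 October 2000 through 5 November 2000; 18 November 2000 is 13 days past the end of the window.

Step 4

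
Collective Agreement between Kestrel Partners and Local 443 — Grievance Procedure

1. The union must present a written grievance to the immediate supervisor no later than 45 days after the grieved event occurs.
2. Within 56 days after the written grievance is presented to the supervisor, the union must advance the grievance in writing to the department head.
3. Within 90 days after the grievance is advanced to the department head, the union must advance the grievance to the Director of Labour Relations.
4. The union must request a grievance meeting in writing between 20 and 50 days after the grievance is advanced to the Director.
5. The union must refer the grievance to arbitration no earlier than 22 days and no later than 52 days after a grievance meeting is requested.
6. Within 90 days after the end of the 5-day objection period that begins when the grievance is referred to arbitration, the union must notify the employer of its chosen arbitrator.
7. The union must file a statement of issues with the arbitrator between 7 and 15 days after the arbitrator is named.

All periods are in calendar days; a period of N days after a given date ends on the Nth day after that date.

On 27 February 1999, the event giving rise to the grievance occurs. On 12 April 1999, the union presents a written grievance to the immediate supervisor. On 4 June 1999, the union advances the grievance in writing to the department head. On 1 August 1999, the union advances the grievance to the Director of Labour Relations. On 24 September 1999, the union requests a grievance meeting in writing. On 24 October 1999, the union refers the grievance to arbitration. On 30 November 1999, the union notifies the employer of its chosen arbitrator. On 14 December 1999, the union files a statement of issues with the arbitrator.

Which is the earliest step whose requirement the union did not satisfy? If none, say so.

Step 4

Step 1: 45 days after 27 February 1999 (when the grieved event occurs) is 13 April 1999; completed 12 April 1999, before the deadline.
Step 2: 56 days after 12 April 1999 (when the written grievance is presented to the supervisor) is 7 June 1999; 4 June 1999 is within that limit.
Step 3: 90 days after 4 June 1999 (when the grievance is advanced to the department head) is 2 September 1999; done 1 August 1999 — timely.
Step 4: the window is 20–50 days after 1 August 1999 (when the grievance is advanced to the Director), so 21 August 1999 through 20 September 1999; done 24 September 1999 — 4 days after the window closed.
The analysis stops there.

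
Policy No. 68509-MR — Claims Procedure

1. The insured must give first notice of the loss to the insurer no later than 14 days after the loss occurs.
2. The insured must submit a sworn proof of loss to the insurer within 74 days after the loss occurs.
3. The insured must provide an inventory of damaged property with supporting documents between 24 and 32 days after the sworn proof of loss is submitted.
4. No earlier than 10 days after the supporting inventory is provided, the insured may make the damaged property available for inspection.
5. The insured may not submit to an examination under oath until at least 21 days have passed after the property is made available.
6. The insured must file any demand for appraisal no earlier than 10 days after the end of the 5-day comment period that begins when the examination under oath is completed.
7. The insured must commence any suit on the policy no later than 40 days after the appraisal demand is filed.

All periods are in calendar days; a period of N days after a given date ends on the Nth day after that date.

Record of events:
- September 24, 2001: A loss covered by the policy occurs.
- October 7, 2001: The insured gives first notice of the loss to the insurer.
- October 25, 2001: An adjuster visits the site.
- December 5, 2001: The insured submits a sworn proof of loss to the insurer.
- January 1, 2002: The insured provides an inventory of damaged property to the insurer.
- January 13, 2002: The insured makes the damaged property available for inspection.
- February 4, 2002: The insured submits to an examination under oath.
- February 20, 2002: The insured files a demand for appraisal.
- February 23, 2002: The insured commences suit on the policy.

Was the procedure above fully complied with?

Step 1 — counting 14 days from September 24, 2001 (when the loss occurs) gives a deadline of October 8, 2001; done October 7, 2001 — timely.
Step 2 — counting 74 days from September 24, 2001 (when the loss occurs) gives a deadline of December 7, 2001; done December 5, 2001 — timely.
Step 3 — 24 and 32 days from December 5, 2001 (when the sworn proof of loss is submitted) are December 29, 2001 and January 6, 2002 respectively; done January 1, 2002, which is between those dates.
Step 4 — must wait 10 days from January 1, 2002 (when the supporting inventory is provided), so not before January 11, 2002; January 13, 2002 is on or after that date.
Step 5 — must wait 21 days from January 13, 2002 (when the property is made available), so not before February 3, 2002; done February 4, 2002 — permitted.
Step 6 — must wait 10 days from February 9, 2002 (end of the 5-day comment period, which began when the examination under oath is completed on February 4, 2002), so not before February 19, 2002; done February 20, 2002 — permitted.
Step 7 — counting 40 days from February 20, 2002 (when the appraisal demand is filed) gives a deadline of April 1, 2002; completed February 23, 2002, before the deadline.

Yes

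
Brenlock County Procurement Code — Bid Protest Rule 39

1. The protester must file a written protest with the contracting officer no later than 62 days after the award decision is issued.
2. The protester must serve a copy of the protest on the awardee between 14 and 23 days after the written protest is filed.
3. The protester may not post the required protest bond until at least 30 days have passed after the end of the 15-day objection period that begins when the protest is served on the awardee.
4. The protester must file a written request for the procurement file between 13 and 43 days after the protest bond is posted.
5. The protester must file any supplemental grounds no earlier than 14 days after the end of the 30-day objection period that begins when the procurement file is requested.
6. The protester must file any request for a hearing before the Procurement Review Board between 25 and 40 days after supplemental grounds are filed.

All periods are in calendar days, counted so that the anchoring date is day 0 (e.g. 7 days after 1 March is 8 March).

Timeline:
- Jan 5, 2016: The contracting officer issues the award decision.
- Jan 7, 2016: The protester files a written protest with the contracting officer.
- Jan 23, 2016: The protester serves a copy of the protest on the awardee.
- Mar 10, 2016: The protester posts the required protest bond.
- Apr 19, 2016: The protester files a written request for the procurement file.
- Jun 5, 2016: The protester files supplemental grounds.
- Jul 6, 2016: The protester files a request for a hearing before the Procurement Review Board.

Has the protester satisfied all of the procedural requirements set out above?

(1) due by Jan 5, 2016 + 62 days = Mar 7, 2016; done Jan 7, 2016 — timely.
(2) the permitted window runs from Jan 7, 2016 + 14 = Jan 21, 2016 to Jan 7, 2016 + 23 = Jan 30, 2016; Jan 23, 2016 falls inside that range.
(3) permitted from Feb 7, 2016 + 30 days = Mar 8, 2016 onward; done Mar 10, 2016, after the minimum wait.
(4) the permitted window runs from Mar 10, 2016 + 13 = Mar 23, 2016 to Mar 10, 2016 + 43 = Apr 22, 2016; done Apr 19, 2016 — within the window.
(5) permitted from May 19, 2016 + 14 days = Jun 2, 2016 onward; done Jun 5, 2016, after the minimum wait.
(6) the permitted window runs from Jun 5, 2016 + 25 = Jun 30, 2016 to Jun 5, 2016 + 40 = Jul 15, 2016; done Jul 6, 2016 — within the window.

Yes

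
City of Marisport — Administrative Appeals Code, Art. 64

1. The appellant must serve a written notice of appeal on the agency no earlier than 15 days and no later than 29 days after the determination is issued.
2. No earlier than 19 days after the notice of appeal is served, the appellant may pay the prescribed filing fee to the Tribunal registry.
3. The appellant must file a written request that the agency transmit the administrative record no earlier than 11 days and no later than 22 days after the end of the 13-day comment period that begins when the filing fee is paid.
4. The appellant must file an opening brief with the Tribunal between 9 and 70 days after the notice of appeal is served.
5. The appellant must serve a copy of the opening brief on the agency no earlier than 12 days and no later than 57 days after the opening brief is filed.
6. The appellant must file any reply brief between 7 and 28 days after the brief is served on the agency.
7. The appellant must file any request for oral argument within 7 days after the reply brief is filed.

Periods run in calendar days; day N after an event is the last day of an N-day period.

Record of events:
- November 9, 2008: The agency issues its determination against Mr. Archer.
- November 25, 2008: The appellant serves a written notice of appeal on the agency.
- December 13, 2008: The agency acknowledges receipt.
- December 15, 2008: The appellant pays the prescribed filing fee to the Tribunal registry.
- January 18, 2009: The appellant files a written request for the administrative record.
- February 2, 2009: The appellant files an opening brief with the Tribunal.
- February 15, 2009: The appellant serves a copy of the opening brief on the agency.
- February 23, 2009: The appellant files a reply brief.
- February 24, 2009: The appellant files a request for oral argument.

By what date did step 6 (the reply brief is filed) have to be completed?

Step 6 runs from February 15, 2009, when the brief is served on the agency. The window is 7–28 days after February 15, 2009; it closes on March 15, 2009.

March 15, 2009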